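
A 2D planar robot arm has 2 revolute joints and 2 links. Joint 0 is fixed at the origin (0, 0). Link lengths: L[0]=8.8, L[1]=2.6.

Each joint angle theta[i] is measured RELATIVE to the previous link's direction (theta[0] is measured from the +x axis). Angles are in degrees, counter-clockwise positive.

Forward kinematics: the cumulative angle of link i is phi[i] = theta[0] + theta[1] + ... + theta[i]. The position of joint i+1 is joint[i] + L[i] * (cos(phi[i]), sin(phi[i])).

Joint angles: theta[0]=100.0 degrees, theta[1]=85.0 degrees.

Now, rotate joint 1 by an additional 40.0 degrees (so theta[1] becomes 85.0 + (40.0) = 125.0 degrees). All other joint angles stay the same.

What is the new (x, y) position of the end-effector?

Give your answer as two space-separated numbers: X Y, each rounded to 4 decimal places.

Answer: -3.3666 6.8278

Derivation:
joint[0] = (0.0000, 0.0000)  (base)
link 0: phi[0] = 100 = 100 deg
  cos(100 deg) = -0.1736, sin(100 deg) = 0.9848
  joint[1] = (0.0000, 0.0000) + 8.8 * (-0.1736, 0.9848) = (0.0000 + -1.5281, 0.0000 + 8.6663) = (-1.5281, 8.6663)
link 1: phi[1] = 100 + 125 = 225 deg
  cos(225 deg) = -0.7071, sin(225 deg) = -0.7071
  joint[2] = (-1.5281, 8.6663) + 2.6 * (-0.7071, -0.7071) = (-1.5281 + -1.8385, 8.6663 + -1.8385) = (-3.3666, 6.8278)
End effector: (-3.3666, 6.8278)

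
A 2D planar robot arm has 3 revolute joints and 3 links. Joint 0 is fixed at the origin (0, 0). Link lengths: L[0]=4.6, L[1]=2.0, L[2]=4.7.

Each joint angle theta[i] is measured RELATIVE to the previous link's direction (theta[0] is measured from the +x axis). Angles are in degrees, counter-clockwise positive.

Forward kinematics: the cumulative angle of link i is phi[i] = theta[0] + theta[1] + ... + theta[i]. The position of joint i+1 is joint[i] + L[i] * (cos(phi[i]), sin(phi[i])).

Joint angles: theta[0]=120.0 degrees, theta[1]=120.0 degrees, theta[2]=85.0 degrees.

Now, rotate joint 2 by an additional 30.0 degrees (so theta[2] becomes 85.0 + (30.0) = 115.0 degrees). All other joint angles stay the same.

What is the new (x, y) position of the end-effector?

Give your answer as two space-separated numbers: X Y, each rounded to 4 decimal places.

Answer: 1.3821 1.8420

Derivation:
joint[0] = (0.0000, 0.0000)  (base)
link 0: phi[0] = 120 = 120 deg
  cos(120 deg) = -0.5000, sin(120 deg) = 0.8660
  joint[1] = (0.0000, 0.0000) + 4.6 * (-0.5000, 0.8660) = (0.0000 + -2.3000, 0.0000 + 3.9837) = (-2.3000, 3.9837)
link 1: phi[1] = 120 + 120 = 240 deg
  cos(240 deg) = -0.5000, sin(240 deg) = -0.8660
  joint[2] = (-2.3000, 3.9837) + 2 * (-0.5000, -0.8660) = (-2.3000 + -1.0000, 3.9837 + -1.7321) = (-3.3000, 2.2517)
link 2: phi[2] = 120 + 120 + 115 = 355 deg
  cos(355 deg) = 0.9962, sin(355 deg) = -0.0872
  joint[3] = (-3.3000, 2.2517) + 4.7 * (0.9962, -0.0872) = (-3.3000 + 4.6821, 2.2517 + -0.4096) = (1.3821, 1.8420)
End effector: (1.3821, 1.8420)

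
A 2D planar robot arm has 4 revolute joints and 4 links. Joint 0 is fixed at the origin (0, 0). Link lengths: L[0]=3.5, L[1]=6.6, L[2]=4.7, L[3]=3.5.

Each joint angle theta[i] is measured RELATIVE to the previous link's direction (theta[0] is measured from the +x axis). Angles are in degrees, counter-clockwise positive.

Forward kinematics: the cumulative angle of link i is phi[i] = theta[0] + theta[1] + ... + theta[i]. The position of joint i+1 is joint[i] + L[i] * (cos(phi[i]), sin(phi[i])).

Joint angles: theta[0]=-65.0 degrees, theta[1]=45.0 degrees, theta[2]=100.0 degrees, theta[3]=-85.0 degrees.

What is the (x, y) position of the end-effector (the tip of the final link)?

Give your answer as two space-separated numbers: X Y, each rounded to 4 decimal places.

joint[0] = (0.0000, 0.0000)  (base)
link 0: phi[0] = -65 = -65 deg
  cos(-65 deg) = 0.4226, sin(-65 deg) = -0.9063
  joint[1] = (0.0000, 0.0000) + 3.5 * (0.4226, -0.9063) = (0.0000 + 1.4792, 0.0000 + -3.1721) = (1.4792, -3.1721)
link 1: phi[1] = -65 + 45 = -20 deg
  cos(-20 deg) = 0.9397, sin(-20 deg) = -0.3420
  joint[2] = (1.4792, -3.1721) + 6.6 * (0.9397, -0.3420) = (1.4792 + 6.2020, -3.1721 + -2.2573) = (7.6811, -5.4294)
link 2: phi[2] = -65 + 45 + 100 = 80 deg
  cos(80 deg) = 0.1736, sin(80 deg) = 0.9848
  joint[3] = (7.6811, -5.4294) + 4.7 * (0.1736, 0.9848) = (7.6811 + 0.8161, -5.4294 + 4.6286) = (8.4973, -0.8008)
link 3: phi[3] = -65 + 45 + 100 + -85 = -5 deg
  cos(-5 deg) = 0.9962, sin(-5 deg) = -0.0872
  joint[4] = (8.4973, -0.8008) + 3.5 * (0.9962, -0.0872) = (8.4973 + 3.4867, -0.8008 + -0.3050) = (11.9840, -1.1059)
End effector: (11.9840, -1.1059)

Answer: 11.9840 -1.1059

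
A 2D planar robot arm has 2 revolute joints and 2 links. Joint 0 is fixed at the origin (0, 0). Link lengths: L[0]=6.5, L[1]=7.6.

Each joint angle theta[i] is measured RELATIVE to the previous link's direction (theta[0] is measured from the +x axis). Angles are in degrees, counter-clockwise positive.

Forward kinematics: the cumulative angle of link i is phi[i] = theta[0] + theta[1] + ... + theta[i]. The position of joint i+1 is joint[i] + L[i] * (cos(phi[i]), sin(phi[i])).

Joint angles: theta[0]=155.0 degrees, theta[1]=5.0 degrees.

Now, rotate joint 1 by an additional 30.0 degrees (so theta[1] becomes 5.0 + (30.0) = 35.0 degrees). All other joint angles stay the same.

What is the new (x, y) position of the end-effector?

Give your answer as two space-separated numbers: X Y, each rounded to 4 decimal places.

joint[0] = (0.0000, 0.0000)  (base)
link 0: phi[0] = 155 = 155 deg
  cos(155 deg) = -0.9063, sin(155 deg) = 0.4226
  joint[1] = (0.0000, 0.0000) + 6.5 * (-0.9063, 0.4226) = (0.0000 + -5.8910, 0.0000 + 2.7470) = (-5.8910, 2.7470)
link 1: phi[1] = 155 + 35 = 190 deg
  cos(190 deg) = -0.9848, sin(190 deg) = -0.1736
  joint[2] = (-5.8910, 2.7470) + 7.6 * (-0.9848, -0.1736) = (-5.8910 + -7.4845, 2.7470 + -1.3197) = (-13.3755, 1.4273)
End effector: (-13.3755, 1.4273)

Answer: -13.3755 1.4273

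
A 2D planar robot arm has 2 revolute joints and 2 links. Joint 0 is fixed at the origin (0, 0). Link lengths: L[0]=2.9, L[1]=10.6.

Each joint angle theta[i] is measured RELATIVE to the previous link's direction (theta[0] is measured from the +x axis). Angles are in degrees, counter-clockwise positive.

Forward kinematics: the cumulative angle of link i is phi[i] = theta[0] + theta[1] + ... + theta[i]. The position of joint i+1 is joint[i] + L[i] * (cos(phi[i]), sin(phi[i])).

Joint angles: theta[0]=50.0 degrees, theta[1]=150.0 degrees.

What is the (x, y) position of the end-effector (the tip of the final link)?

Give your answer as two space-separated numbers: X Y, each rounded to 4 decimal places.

Answer: -8.0967 -1.4039

Derivation:
joint[0] = (0.0000, 0.0000)  (base)
link 0: phi[0] = 50 = 50 deg
  cos(50 deg) = 0.6428, sin(50 deg) = 0.7660
  joint[1] = (0.0000, 0.0000) + 2.9 * (0.6428, 0.7660) = (0.0000 + 1.8641, 0.0000 + 2.2215) = (1.8641, 2.2215)
link 1: phi[1] = 50 + 150 = 200 deg
  cos(200 deg) = -0.9397, sin(200 deg) = -0.3420
  joint[2] = (1.8641, 2.2215) + 10.6 * (-0.9397, -0.3420) = (1.8641 + -9.9607, 2.2215 + -3.6254) = (-8.0967, -1.4039)
End effector: (-8.0967, -1.4039)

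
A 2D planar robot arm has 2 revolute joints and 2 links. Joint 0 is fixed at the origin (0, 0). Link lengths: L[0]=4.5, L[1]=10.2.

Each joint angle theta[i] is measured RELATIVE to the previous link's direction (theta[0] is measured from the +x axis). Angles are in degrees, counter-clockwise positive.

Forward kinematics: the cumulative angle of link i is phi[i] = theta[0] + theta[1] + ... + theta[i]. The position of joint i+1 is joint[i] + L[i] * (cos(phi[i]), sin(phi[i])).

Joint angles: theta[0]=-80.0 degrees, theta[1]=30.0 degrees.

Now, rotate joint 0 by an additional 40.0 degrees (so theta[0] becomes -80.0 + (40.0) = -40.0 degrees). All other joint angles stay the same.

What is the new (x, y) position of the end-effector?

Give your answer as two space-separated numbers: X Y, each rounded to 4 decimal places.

joint[0] = (0.0000, 0.0000)  (base)
link 0: phi[0] = -40 = -40 deg
  cos(-40 deg) = 0.7660, sin(-40 deg) = -0.6428
  joint[1] = (0.0000, 0.0000) + 4.5 * (0.7660, -0.6428) = (0.0000 + 3.4472, 0.0000 + -2.8925) = (3.4472, -2.8925)
link 1: phi[1] = -40 + 30 = -10 deg
  cos(-10 deg) = 0.9848, sin(-10 deg) = -0.1736
  joint[2] = (3.4472, -2.8925) + 10.2 * (0.9848, -0.1736) = (3.4472 + 10.0450, -2.8925 + -1.7712) = (13.4922, -4.6638)
End effector: (13.4922, -4.6638)

Answer: 13.4922 -4.6638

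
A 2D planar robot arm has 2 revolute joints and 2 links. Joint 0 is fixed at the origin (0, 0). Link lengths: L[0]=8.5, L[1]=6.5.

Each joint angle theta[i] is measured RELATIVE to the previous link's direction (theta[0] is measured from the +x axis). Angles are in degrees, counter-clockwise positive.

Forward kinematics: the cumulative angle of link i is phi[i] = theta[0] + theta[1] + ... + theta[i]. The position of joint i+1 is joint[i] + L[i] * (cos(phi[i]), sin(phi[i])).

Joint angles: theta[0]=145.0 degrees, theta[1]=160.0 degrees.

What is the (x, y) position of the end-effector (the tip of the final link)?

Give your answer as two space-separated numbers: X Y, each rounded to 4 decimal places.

Answer: -3.2345 -0.4491

Derivation:
joint[0] = (0.0000, 0.0000)  (base)
link 0: phi[0] = 145 = 145 deg
  cos(145 deg) = -0.8192, sin(145 deg) = 0.5736
  joint[1] = (0.0000, 0.0000) + 8.5 * (-0.8192, 0.5736) = (0.0000 + -6.9628, 0.0000 + 4.8754) = (-6.9628, 4.8754)
link 1: phi[1] = 145 + 160 = 305 deg
  cos(305 deg) = 0.5736, sin(305 deg) = -0.8192
  joint[2] = (-6.9628, 4.8754) + 6.5 * (0.5736, -0.8192) = (-6.9628 + 3.7282, 4.8754 + -5.3245) = (-3.2345, -0.4491)
End effector: (-3.2345, -0.4491)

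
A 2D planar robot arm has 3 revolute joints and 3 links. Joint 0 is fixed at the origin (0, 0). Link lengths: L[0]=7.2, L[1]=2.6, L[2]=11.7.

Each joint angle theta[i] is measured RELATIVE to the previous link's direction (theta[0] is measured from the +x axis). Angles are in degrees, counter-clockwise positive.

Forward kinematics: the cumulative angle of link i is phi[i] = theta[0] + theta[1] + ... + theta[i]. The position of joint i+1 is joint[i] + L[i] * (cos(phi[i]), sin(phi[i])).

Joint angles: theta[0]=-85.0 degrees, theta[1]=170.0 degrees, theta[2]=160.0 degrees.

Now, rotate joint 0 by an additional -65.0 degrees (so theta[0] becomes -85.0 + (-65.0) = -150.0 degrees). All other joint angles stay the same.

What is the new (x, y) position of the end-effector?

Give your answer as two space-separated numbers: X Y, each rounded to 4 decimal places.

Answer: -15.4922 -2.7107

Derivation:
joint[0] = (0.0000, 0.0000)  (base)
link 0: phi[0] = -150 = -150 deg
  cos(-150 deg) = -0.8660, sin(-150 deg) = -0.5000
  joint[1] = (0.0000, 0.0000) + 7.2 * (-0.8660, -0.5000) = (0.0000 + -6.2354, 0.0000 + -3.6000) = (-6.2354, -3.6000)
link 1: phi[1] = -150 + 170 = 20 deg
  cos(20 deg) = 0.9397, sin(20 deg) = 0.3420
  joint[2] = (-6.2354, -3.6000) + 2.6 * (0.9397, 0.3420) = (-6.2354 + 2.4432, -3.6000 + 0.8893) = (-3.7922, -2.7107)
link 2: phi[2] = -150 + 170 + 160 = 180 deg
  cos(180 deg) = -1.0000, sin(180 deg) = 0.0000
  joint[3] = (-3.7922, -2.7107) + 11.7 * (-1.0000, 0.0000) = (-3.7922 + -11.7000, -2.7107 + 0.0000) = (-15.4922, -2.7107)
End effector: (-15.4922, -2.7107)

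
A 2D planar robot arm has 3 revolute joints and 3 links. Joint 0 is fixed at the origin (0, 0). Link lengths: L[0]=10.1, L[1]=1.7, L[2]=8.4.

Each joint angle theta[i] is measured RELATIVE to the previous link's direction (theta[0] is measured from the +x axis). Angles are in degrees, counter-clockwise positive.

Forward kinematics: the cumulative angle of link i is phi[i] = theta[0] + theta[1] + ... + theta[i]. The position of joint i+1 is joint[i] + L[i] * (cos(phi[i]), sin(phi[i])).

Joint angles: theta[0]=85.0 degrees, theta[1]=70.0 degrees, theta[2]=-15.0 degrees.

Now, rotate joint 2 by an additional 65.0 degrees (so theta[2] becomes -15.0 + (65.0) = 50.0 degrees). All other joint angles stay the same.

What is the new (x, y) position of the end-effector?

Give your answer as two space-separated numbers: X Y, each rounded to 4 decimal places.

Answer: -8.2734 7.2300

Derivation:
joint[0] = (0.0000, 0.0000)  (base)
link 0: phi[0] = 85 = 85 deg
  cos(85 deg) = 0.0872, sin(85 deg) = 0.9962
  joint[1] = (0.0000, 0.0000) + 10.1 * (0.0872, 0.9962) = (0.0000 + 0.8803, 0.0000 + 10.0616) = (0.8803, 10.0616)
link 1: phi[1] = 85 + 70 = 155 deg
  cos(155 deg) = -0.9063, sin(155 deg) = 0.4226
  joint[2] = (0.8803, 10.0616) + 1.7 * (-0.9063, 0.4226) = (0.8803 + -1.5407, 10.0616 + 0.7185) = (-0.6605, 10.7800)
link 2: phi[2] = 85 + 70 + 50 = 205 deg
  cos(205 deg) = -0.9063, sin(205 deg) = -0.4226
  joint[3] = (-0.6605, 10.7800) + 8.4 * (-0.9063, -0.4226) = (-0.6605 + -7.6130, 10.7800 + -3.5500) = (-8.2734, 7.2300)
End effector: (-8.2734, 7.2300)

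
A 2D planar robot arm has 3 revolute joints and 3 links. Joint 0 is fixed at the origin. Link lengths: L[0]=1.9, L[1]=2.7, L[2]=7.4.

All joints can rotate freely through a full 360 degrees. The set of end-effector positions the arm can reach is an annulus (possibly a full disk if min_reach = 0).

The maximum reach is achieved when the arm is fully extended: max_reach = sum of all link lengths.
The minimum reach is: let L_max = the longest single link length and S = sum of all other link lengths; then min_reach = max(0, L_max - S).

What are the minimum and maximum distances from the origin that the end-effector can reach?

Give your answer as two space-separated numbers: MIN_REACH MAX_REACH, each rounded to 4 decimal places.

Answer: 2.8000 12.0000

Derivation:
Link lengths: [1.9, 2.7, 7.4]
max_reach = 1.9 + 2.7 + 7.4 = 12
L_max = max([1.9, 2.7, 7.4]) = 7.4
S (sum of others) = 12 - 7.4 = 4.6
min_reach = max(0, 7.4 - 4.6) = max(0, 2.8) = 2.8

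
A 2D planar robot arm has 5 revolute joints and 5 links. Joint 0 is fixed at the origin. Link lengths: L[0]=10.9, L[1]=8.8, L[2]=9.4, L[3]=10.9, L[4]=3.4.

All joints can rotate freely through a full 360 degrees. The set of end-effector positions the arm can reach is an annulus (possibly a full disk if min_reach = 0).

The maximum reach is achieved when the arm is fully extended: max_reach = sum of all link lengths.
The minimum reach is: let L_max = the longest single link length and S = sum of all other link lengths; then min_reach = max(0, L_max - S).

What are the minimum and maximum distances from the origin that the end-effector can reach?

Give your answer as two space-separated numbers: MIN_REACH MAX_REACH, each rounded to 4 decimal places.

Link lengths: [10.9, 8.8, 9.4, 10.9, 3.4]
max_reach = 10.9 + 8.8 + 9.4 + 10.9 + 3.4 = 43.4
L_max = max([10.9, 8.8, 9.4, 10.9, 3.4]) = 10.9
S (sum of others) = 43.4 - 10.9 = 32.5
min_reach = max(0, 10.9 - 32.5) = max(0, -21.6) = 0

Answer: 0.0000 43.4000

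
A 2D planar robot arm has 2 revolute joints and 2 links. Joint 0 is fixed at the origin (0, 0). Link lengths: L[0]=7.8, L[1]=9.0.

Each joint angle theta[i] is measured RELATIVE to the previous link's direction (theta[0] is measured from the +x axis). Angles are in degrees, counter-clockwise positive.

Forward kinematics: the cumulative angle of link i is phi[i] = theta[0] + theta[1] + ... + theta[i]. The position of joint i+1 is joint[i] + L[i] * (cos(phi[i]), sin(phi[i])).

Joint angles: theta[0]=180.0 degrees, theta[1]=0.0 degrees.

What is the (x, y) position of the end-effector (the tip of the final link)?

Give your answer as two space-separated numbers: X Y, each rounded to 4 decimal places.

Answer: -16.8000 0.0000

Derivation:
joint[0] = (0.0000, 0.0000)  (base)
link 0: phi[0] = 180 = 180 deg
  cos(180 deg) = -1.0000, sin(180 deg) = 0.0000
  joint[1] = (0.0000, 0.0000) + 7.8 * (-1.0000, 0.0000) = (0.0000 + -7.8000, 0.0000 + 0.0000) = (-7.8000, 0.0000)
link 1: phi[1] = 180 + 0 = 180 deg
  cos(180 deg) = -1.0000, sin(180 deg) = 0.0000
  joint[2] = (-7.8000, 0.0000) + 9 * (-1.0000, 0.0000) = (-7.8000 + -9.0000, 0.0000 + 0.0000) = (-16.8000, 0.0000)
End effector: (-16.8000, 0.0000)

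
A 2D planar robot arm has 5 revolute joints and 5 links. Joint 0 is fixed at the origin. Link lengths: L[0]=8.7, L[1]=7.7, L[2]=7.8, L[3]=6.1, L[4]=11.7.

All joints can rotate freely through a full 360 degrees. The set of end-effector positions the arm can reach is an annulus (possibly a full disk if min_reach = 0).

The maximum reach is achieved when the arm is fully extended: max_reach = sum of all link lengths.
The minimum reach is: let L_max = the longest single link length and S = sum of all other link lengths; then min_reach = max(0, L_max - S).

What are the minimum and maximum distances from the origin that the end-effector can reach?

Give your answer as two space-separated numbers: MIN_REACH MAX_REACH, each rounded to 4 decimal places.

Answer: 0.0000 42.0000

Derivation:
Link lengths: [8.7, 7.7, 7.8, 6.1, 11.7]
max_reach = 8.7 + 7.7 + 7.8 + 6.1 + 11.7 = 42
L_max = max([8.7, 7.7, 7.8, 6.1, 11.7]) = 11.7
S (sum of others) = 42 - 11.7 = 30.3
min_reach = max(0, 11.7 - 30.3) = max(0, -18.6) = 0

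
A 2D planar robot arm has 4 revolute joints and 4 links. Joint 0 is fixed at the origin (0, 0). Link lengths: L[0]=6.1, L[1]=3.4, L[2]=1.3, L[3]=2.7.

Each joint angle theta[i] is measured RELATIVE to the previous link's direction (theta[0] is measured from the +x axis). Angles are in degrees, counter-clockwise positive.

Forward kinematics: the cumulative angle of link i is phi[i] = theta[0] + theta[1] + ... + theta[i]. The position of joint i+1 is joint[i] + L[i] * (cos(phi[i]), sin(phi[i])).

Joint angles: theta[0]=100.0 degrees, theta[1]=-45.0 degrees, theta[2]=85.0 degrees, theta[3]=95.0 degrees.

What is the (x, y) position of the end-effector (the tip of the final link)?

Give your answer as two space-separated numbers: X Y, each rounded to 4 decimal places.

joint[0] = (0.0000, 0.0000)  (base)
link 0: phi[0] = 100 = 100 deg
  cos(100 deg) = -0.1736, sin(100 deg) = 0.9848
  joint[1] = (0.0000, 0.0000) + 6.1 * (-0.1736, 0.9848) = (0.0000 + -1.0593, 0.0000 + 6.0073) = (-1.0593, 6.0073)
link 1: phi[1] = 100 + -45 = 55 deg
  cos(55 deg) = 0.5736, sin(55 deg) = 0.8192
  joint[2] = (-1.0593, 6.0073) + 3.4 * (0.5736, 0.8192) = (-1.0593 + 1.9502, 6.0073 + 2.7851) = (0.8909, 8.7924)
link 2: phi[2] = 100 + -45 + 85 = 140 deg
  cos(140 deg) = -0.7660, sin(140 deg) = 0.6428
  joint[3] = (0.8909, 8.7924) + 1.3 * (-0.7660, 0.6428) = (0.8909 + -0.9959, 8.7924 + 0.8356) = (-0.1050, 9.6281)
link 3: phi[3] = 100 + -45 + 85 + 95 = 235 deg
  cos(235 deg) = -0.5736, sin(235 deg) = -0.8192
  joint[4] = (-0.1050, 9.6281) + 2.7 * (-0.5736, -0.8192) = (-0.1050 + -1.5487, 9.6281 + -2.2117) = (-1.6536, 7.4164)
End effector: (-1.6536, 7.4164)

Answer: -1.6536 7.4164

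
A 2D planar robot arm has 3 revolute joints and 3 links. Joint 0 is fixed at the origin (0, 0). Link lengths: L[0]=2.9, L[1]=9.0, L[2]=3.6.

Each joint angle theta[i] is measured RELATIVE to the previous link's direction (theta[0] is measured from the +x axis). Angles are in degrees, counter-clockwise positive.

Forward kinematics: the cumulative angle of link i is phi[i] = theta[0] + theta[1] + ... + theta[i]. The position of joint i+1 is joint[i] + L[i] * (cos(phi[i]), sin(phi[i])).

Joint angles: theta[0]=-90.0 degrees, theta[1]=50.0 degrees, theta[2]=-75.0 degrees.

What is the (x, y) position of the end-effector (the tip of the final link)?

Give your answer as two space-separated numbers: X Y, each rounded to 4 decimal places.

Answer: 5.3730 -11.9478

Derivation:
joint[0] = (0.0000, 0.0000)  (base)
link 0: phi[0] = -90 = -90 deg
  cos(-90 deg) = 0.0000, sin(-90 deg) = -1.0000
  joint[1] = (0.0000, 0.0000) + 2.9 * (0.0000, -1.0000) = (0.0000 + 0.0000, 0.0000 + -2.9000) = (0.0000, -2.9000)
link 1: phi[1] = -90 + 50 = -40 deg
  cos(-40 deg) = 0.7660, sin(-40 deg) = -0.6428
  joint[2] = (0.0000, -2.9000) + 9 * (0.7660, -0.6428) = (0.0000 + 6.8944, -2.9000 + -5.7851) = (6.8944, -8.6851)
link 2: phi[2] = -90 + 50 + -75 = -115 deg
  cos(-115 deg) = -0.4226, sin(-115 deg) = -0.9063
  joint[3] = (6.8944, -8.6851) + 3.6 * (-0.4226, -0.9063) = (6.8944 + -1.5214, -8.6851 + -3.2627) = (5.3730, -11.9478)
End effector: (5.3730, -11.9478)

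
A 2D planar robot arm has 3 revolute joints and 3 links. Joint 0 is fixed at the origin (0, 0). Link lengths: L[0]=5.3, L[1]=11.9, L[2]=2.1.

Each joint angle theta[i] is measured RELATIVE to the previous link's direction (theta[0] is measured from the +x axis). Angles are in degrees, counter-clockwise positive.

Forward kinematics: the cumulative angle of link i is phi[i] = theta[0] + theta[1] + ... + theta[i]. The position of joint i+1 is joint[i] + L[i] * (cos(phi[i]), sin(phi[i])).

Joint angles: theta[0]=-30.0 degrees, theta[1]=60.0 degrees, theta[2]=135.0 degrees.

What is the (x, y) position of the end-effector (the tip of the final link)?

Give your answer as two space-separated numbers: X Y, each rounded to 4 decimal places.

joint[0] = (0.0000, 0.0000)  (base)
link 0: phi[0] = -30 = -30 deg
  cos(-30 deg) = 0.8660, sin(-30 deg) = -0.5000
  joint[1] = (0.0000, 0.0000) + 5.3 * (0.8660, -0.5000) = (0.0000 + 4.5899, 0.0000 + -2.6500) = (4.5899, -2.6500)
link 1: phi[1] = -30 + 60 = 30 deg
  cos(30 deg) = 0.8660, sin(30 deg) = 0.5000
  joint[2] = (4.5899, -2.6500) + 11.9 * (0.8660, 0.5000) = (4.5899 + 10.3057, -2.6500 + 5.9500) = (14.8956, 3.3000)
link 2: phi[2] = -30 + 60 + 135 = 165 deg
  cos(165 deg) = -0.9659, sin(165 deg) = 0.2588
  joint[3] = (14.8956, 3.3000) + 2.1 * (-0.9659, 0.2588) = (14.8956 + -2.0284, 3.3000 + 0.5435) = (12.8672, 3.8435)
End effector: (12.8672, 3.8435)

Answer: 12.8672 3.8435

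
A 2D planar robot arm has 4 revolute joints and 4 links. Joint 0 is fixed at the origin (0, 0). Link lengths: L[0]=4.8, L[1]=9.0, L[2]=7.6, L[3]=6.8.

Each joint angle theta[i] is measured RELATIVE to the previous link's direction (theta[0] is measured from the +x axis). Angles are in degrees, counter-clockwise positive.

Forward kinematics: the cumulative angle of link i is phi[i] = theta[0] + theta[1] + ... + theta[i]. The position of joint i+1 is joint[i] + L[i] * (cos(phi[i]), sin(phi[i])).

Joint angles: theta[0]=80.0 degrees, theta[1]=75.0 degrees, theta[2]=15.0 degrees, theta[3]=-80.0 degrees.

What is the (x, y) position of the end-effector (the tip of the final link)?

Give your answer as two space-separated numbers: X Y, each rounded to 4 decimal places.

joint[0] = (0.0000, 0.0000)  (base)
link 0: phi[0] = 80 = 80 deg
  cos(80 deg) = 0.1736, sin(80 deg) = 0.9848
  joint[1] = (0.0000, 0.0000) + 4.8 * (0.1736, 0.9848) = (0.0000 + 0.8335, 0.0000 + 4.7271) = (0.8335, 4.7271)
link 1: phi[1] = 80 + 75 = 155 deg
  cos(155 deg) = -0.9063, sin(155 deg) = 0.4226
  joint[2] = (0.8335, 4.7271) + 9 * (-0.9063, 0.4226) = (0.8335 + -8.1568, 4.7271 + 3.8036) = (-7.3233, 8.5306)
link 2: phi[2] = 80 + 75 + 15 = 170 deg
  cos(170 deg) = -0.9848, sin(170 deg) = 0.1736
  joint[3] = (-7.3233, 8.5306) + 7.6 * (-0.9848, 0.1736) = (-7.3233 + -7.4845, 8.5306 + 1.3197) = (-14.8078, 9.8504)
link 3: phi[3] = 80 + 75 + 15 + -80 = 90 deg
  cos(90 deg) = 0.0000, sin(90 deg) = 1.0000
  joint[4] = (-14.8078, 9.8504) + 6.8 * (0.0000, 1.0000) = (-14.8078 + 0.0000, 9.8504 + 6.8000) = (-14.8078, 16.6504)
End effector: (-14.8078, 16.6504)

Answer: -14.8078 16.6504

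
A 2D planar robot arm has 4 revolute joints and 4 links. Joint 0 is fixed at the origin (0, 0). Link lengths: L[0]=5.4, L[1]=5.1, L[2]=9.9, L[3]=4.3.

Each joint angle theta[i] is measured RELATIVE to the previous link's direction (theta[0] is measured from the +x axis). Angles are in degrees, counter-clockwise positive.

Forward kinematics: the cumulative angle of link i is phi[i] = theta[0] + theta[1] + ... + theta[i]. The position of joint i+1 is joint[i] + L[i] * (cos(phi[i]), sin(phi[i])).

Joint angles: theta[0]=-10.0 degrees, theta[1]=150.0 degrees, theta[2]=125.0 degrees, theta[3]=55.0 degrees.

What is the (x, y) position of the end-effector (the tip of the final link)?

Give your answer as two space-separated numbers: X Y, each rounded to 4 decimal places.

joint[0] = (0.0000, 0.0000)  (base)
link 0: phi[0] = -10 = -10 deg
  cos(-10 deg) = 0.9848, sin(-10 deg) = -0.1736
  joint[1] = (0.0000, 0.0000) + 5.4 * (0.9848, -0.1736) = (0.0000 + 5.3180, 0.0000 + -0.9377) = (5.3180, -0.9377)
link 1: phi[1] = -10 + 150 = 140 deg
  cos(140 deg) = -0.7660, sin(140 deg) = 0.6428
  joint[2] = (5.3180, -0.9377) + 5.1 * (-0.7660, 0.6428) = (5.3180 + -3.9068, -0.9377 + 3.2782) = (1.4111, 2.3405)
link 2: phi[2] = -10 + 150 + 125 = 265 deg
  cos(265 deg) = -0.0872, sin(265 deg) = -0.9962
  joint[3] = (1.4111, 2.3405) + 9.9 * (-0.0872, -0.9962) = (1.4111 + -0.8628, 2.3405 + -9.8623) = (0.5483, -7.5218)
link 3: phi[3] = -10 + 150 + 125 + 55 = 320 deg
  cos(320 deg) = 0.7660, sin(320 deg) = -0.6428
  joint[4] = (0.5483, -7.5218) + 4.3 * (0.7660, -0.6428) = (0.5483 + 3.2940, -7.5218 + -2.7640) = (3.8423, -10.2858)
End effector: (3.8423, -10.2858)

Answer: 3.8423 -10.2858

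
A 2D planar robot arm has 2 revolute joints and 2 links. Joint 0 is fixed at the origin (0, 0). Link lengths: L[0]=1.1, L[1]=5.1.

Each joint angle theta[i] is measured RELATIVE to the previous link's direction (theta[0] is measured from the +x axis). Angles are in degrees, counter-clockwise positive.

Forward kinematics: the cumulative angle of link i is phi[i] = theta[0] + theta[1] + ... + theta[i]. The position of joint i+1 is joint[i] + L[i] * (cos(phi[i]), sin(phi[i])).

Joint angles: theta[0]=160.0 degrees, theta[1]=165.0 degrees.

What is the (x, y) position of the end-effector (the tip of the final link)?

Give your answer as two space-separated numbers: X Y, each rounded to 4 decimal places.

joint[0] = (0.0000, 0.0000)  (base)
link 0: phi[0] = 160 = 160 deg
  cos(160 deg) = -0.9397, sin(160 deg) = 0.3420
  joint[1] = (0.0000, 0.0000) + 1.1 * (-0.9397, 0.3420) = (0.0000 + -1.0337, 0.0000 + 0.3762) = (-1.0337, 0.3762)
link 1: phi[1] = 160 + 165 = 325 deg
  cos(325 deg) = 0.8192, sin(325 deg) = -0.5736
  joint[2] = (-1.0337, 0.3762) + 5.1 * (0.8192, -0.5736) = (-1.0337 + 4.1777, 0.3762 + -2.9252) = (3.1440, -2.5490)
End effector: (3.1440, -2.5490)

Answer: 3.1440 -2.5490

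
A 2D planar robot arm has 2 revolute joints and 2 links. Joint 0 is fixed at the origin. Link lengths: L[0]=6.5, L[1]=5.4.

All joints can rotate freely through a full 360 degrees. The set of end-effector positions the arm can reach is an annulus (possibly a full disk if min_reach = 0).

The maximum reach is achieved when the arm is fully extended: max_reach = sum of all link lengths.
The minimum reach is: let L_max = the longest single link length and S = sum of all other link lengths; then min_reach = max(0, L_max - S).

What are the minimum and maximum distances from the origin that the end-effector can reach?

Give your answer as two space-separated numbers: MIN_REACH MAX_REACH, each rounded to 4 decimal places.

Link lengths: [6.5, 5.4]
max_reach = 6.5 + 5.4 = 11.9
L_max = max([6.5, 5.4]) = 6.5
S (sum of others) = 11.9 - 6.5 = 5.4
min_reach = max(0, 6.5 - 5.4) = max(0, 1.1) = 1.1

Answer: 1.1000 11.9000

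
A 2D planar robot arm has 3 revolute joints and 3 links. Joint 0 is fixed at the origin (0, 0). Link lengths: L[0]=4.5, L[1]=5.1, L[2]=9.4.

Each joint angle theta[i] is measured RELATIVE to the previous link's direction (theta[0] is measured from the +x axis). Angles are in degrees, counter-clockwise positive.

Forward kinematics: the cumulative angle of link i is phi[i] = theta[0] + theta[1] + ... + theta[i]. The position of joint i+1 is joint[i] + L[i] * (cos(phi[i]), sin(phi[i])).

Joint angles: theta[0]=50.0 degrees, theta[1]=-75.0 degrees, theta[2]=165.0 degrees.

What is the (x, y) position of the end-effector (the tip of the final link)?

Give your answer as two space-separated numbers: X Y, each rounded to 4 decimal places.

joint[0] = (0.0000, 0.0000)  (base)
link 0: phi[0] = 50 = 50 deg
  cos(50 deg) = 0.6428, sin(50 deg) = 0.7660
  joint[1] = (0.0000, 0.0000) + 4.5 * (0.6428, 0.7660) = (0.0000 + 2.8925, 0.0000 + 3.4472) = (2.8925, 3.4472)
link 1: phi[1] = 50 + -75 = -25 deg
  cos(-25 deg) = 0.9063, sin(-25 deg) = -0.4226
  joint[2] = (2.8925, 3.4472) + 5.1 * (0.9063, -0.4226) = (2.8925 + 4.6222, 3.4472 + -2.1554) = (7.5147, 1.2918)
link 2: phi[2] = 50 + -75 + 165 = 140 deg
  cos(140 deg) = -0.7660, sin(140 deg) = 0.6428
  joint[3] = (7.5147, 1.2918) + 9.4 * (-0.7660, 0.6428) = (7.5147 + -7.2008, 1.2918 + 6.0422) = (0.3139, 7.3341)
End effector: (0.3139, 7.3341)

Answer: 0.3139 7.3341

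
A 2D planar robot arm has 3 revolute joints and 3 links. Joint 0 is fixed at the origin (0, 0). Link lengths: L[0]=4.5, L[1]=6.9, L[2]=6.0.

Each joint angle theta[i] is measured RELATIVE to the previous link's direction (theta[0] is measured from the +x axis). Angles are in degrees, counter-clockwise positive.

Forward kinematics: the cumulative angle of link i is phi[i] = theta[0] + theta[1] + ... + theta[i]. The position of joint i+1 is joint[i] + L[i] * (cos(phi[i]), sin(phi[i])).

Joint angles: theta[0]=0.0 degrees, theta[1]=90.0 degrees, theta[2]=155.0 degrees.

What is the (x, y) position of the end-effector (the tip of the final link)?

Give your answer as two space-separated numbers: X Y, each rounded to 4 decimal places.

Answer: 1.9643 1.4622

Derivation:
joint[0] = (0.0000, 0.0000)  (base)
link 0: phi[0] = 0 = 0 deg
  cos(0 deg) = 1.0000, sin(0 deg) = 0.0000
  joint[1] = (0.0000, 0.0000) + 4.5 * (1.0000, 0.0000) = (0.0000 + 4.5000, 0.0000 + 0.0000) = (4.5000, 0.0000)
link 1: phi[1] = 0 + 90 = 90 deg
  cos(90 deg) = 0.0000, sin(90 deg) = 1.0000
  joint[2] = (4.5000, 0.0000) + 6.9 * (0.0000, 1.0000) = (4.5000 + 0.0000, 0.0000 + 6.9000) = (4.5000, 6.9000)
link 2: phi[2] = 0 + 90 + 155 = 245 deg
  cos(245 deg) = -0.4226, sin(245 deg) = -0.9063
  joint[3] = (4.5000, 6.9000) + 6 * (-0.4226, -0.9063) = (4.5000 + -2.5357, 6.9000 + -5.4378) = (1.9643, 1.4622)
End effector: (1.9643, 1.4622)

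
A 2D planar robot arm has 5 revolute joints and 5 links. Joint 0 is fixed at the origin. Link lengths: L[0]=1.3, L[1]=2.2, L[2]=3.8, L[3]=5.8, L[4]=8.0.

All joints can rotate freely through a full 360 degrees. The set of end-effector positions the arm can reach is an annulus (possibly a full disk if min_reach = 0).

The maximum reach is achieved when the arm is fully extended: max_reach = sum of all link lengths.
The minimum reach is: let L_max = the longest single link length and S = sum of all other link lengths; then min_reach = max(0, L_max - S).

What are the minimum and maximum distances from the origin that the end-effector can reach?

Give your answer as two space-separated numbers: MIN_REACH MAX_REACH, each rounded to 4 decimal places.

Link lengths: [1.3, 2.2, 3.8, 5.8, 8.0]
max_reach = 1.3 + 2.2 + 3.8 + 5.8 + 8 = 21.1
L_max = max([1.3, 2.2, 3.8, 5.8, 8.0]) = 8
S (sum of others) = 21.1 - 8 = 13.1
min_reach = max(0, 8 - 13.1) = max(0, -5.1) = 0

Answer: 0.0000 21.1000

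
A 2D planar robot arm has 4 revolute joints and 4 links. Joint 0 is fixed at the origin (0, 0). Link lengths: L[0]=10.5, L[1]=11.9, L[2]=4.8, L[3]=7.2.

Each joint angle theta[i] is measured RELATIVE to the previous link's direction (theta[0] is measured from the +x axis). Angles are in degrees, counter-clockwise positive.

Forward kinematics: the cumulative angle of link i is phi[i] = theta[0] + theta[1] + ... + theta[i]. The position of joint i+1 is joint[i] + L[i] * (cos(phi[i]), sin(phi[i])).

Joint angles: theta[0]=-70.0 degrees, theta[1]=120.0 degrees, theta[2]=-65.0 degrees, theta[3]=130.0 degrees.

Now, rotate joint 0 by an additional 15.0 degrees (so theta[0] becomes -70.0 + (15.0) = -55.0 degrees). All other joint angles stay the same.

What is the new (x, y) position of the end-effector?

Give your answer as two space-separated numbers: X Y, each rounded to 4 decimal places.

joint[0] = (0.0000, 0.0000)  (base)
link 0: phi[0] = -55 = -55 deg
  cos(-55 deg) = 0.5736, sin(-55 deg) = -0.8192
  joint[1] = (0.0000, 0.0000) + 10.5 * (0.5736, -0.8192) = (0.0000 + 6.0226, 0.0000 + -8.6011) = (6.0226, -8.6011)
link 1: phi[1] = -55 + 120 = 65 deg
  cos(65 deg) = 0.4226, sin(65 deg) = 0.9063
  joint[2] = (6.0226, -8.6011) + 11.9 * (0.4226, 0.9063) = (6.0226 + 5.0292, -8.6011 + 10.7851) = (11.0517, 2.1840)
link 2: phi[2] = -55 + 120 + -65 = 0 deg
  cos(0 deg) = 1.0000, sin(0 deg) = 0.0000
  joint[3] = (11.0517, 2.1840) + 4.8 * (1.0000, 0.0000) = (11.0517 + 4.8000, 2.1840 + 0.0000) = (15.8517, 2.1840)
link 3: phi[3] = -55 + 120 + -65 + 130 = 130 deg
  cos(130 deg) = -0.6428, sin(130 deg) = 0.7660
  joint[4] = (15.8517, 2.1840) + 7.2 * (-0.6428, 0.7660) = (15.8517 + -4.6281, 2.1840 + 5.5155) = (11.2236, 7.6995)
End effector: (11.2236, 7.6995)

Answer: 11.2236 7.6995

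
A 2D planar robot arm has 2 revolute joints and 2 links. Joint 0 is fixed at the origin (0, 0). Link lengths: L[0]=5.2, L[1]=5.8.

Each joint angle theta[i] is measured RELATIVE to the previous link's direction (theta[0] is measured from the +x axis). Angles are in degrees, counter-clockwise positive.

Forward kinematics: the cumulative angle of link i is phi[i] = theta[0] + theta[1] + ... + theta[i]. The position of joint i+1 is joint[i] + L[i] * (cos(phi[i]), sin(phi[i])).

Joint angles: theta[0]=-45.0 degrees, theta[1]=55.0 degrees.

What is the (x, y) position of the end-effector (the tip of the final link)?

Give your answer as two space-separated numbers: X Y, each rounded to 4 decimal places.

Answer: 9.3888 -2.6698

Derivation:
joint[0] = (0.0000, 0.0000)  (base)
link 0: phi[0] = -45 = -45 deg
  cos(-45 deg) = 0.7071, sin(-45 deg) = -0.7071
  joint[1] = (0.0000, 0.0000) + 5.2 * (0.7071, -0.7071) = (0.0000 + 3.6770, 0.0000 + -3.6770) = (3.6770, -3.6770)
link 1: phi[1] = -45 + 55 = 10 deg
  cos(10 deg) = 0.9848, sin(10 deg) = 0.1736
  joint[2] = (3.6770, -3.6770) + 5.8 * (0.9848, 0.1736) = (3.6770 + 5.7119, -3.6770 + 1.0072) = (9.3888, -2.6698)
End effector: (9.3888, -2.6698)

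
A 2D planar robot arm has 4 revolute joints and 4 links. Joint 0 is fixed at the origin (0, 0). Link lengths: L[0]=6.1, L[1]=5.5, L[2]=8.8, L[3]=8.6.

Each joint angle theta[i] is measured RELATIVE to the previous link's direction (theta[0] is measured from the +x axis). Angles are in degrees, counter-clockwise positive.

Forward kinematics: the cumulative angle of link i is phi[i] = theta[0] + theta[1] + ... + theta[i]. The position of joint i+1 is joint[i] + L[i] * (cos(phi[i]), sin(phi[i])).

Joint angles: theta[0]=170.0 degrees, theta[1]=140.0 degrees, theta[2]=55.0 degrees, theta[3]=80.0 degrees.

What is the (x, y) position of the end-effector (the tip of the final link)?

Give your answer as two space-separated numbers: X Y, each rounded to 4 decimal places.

Answer: 7.0441 6.1803

Derivation:
joint[0] = (0.0000, 0.0000)  (base)
link 0: phi[0] = 170 = 170 deg
  cos(170 deg) = -0.9848, sin(170 deg) = 0.1736
  joint[1] = (0.0000, 0.0000) + 6.1 * (-0.9848, 0.1736) = (0.0000 + -6.0073, 0.0000 + 1.0593) = (-6.0073, 1.0593)
link 1: phi[1] = 170 + 140 = 310 deg
  cos(310 deg) = 0.6428, sin(310 deg) = -0.7660
  joint[2] = (-6.0073, 1.0593) + 5.5 * (0.6428, -0.7660) = (-6.0073 + 3.5353, 1.0593 + -4.2132) = (-2.4720, -3.1540)
link 2: phi[2] = 170 + 140 + 55 = 365 deg
  cos(365 deg) = 0.9962, sin(365 deg) = 0.0872
  joint[3] = (-2.4720, -3.1540) + 8.8 * (0.9962, 0.0872) = (-2.4720 + 8.7665, -3.1540 + 0.7670) = (6.2945, -2.3870)
link 3: phi[3] = 170 + 140 + 55 + 80 = 445 deg
  cos(445 deg) = 0.0872, sin(445 deg) = 0.9962
  joint[4] = (6.2945, -2.3870) + 8.6 * (0.0872, 0.9962) = (6.2945 + 0.7495, -2.3870 + 8.5673) = (7.0441, 6.1803)
End effector: (7.0441, 6.1803)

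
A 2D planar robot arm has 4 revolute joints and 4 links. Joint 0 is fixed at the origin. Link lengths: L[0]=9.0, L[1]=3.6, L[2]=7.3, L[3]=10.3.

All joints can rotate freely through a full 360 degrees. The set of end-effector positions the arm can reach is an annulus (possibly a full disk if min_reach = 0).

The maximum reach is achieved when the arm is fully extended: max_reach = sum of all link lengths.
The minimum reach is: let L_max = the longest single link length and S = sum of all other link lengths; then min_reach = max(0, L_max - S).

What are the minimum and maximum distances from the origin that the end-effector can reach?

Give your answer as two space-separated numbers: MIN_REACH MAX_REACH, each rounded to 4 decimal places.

Link lengths: [9.0, 3.6, 7.3, 10.3]
max_reach = 9 + 3.6 + 7.3 + 10.3 = 30.2
L_max = max([9.0, 3.6, 7.3, 10.3]) = 10.3
S (sum of others) = 30.2 - 10.3 = 19.9
min_reach = max(0, 10.3 - 19.9) = max(0, -9.6) = 0

Answer: 0.0000 30.2000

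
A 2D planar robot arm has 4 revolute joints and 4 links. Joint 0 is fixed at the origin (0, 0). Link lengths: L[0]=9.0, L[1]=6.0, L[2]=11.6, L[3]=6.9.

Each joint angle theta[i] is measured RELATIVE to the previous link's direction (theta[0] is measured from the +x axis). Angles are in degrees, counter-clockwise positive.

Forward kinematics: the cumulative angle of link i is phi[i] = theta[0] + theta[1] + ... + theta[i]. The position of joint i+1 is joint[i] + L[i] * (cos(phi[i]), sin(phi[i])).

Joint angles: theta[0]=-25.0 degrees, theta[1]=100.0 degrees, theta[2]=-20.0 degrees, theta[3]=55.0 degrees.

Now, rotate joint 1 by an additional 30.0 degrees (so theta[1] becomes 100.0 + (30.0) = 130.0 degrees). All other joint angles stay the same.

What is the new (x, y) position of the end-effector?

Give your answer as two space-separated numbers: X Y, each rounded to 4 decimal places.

Answer: 2.3292 17.9831

Derivation:
joint[0] = (0.0000, 0.0000)  (base)
link 0: phi[0] = -25 = -25 deg
  cos(-25 deg) = 0.9063, sin(-25 deg) = -0.4226
  joint[1] = (0.0000, 0.0000) + 9 * (0.9063, -0.4226) = (0.0000 + 8.1568, 0.0000 + -3.8036) = (8.1568, -3.8036)
link 1: phi[1] = -25 + 130 = 105 deg
  cos(105 deg) = -0.2588, sin(105 deg) = 0.9659
  joint[2] = (8.1568, -3.8036) + 6 * (-0.2588, 0.9659) = (8.1568 + -1.5529, -3.8036 + 5.7956) = (6.6039, 1.9920)
link 2: phi[2] = -25 + 130 + -20 = 85 deg
  cos(85 deg) = 0.0872, sin(85 deg) = 0.9962
  joint[3] = (6.6039, 1.9920) + 11.6 * (0.0872, 0.9962) = (6.6039 + 1.0110, 1.9920 + 11.5559) = (7.6149, 13.5478)
link 3: phi[3] = -25 + 130 + -20 + 55 = 140 deg
  cos(140 deg) = -0.7660, sin(140 deg) = 0.6428
  joint[4] = (7.6149, 13.5478) + 6.9 * (-0.7660, 0.6428) = (7.6149 + -5.2857, 13.5478 + 4.4352) = (2.3292, 17.9831)
End effector: (2.3292, 17.9831)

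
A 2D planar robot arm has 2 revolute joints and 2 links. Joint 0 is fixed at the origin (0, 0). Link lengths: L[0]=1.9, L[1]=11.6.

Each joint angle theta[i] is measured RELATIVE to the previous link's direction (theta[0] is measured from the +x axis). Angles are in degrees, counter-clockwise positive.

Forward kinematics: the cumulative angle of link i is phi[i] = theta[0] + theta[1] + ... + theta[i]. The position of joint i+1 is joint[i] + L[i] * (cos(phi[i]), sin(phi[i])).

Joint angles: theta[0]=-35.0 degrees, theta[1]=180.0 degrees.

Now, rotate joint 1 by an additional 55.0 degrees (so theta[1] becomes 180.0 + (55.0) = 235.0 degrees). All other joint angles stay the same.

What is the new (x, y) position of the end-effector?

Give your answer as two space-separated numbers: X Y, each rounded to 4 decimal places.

joint[0] = (0.0000, 0.0000)  (base)
link 0: phi[0] = -35 = -35 deg
  cos(-35 deg) = 0.8192, sin(-35 deg) = -0.5736
  joint[1] = (0.0000, 0.0000) + 1.9 * (0.8192, -0.5736) = (0.0000 + 1.5564, 0.0000 + -1.0898) = (1.5564, -1.0898)
link 1: phi[1] = -35 + 235 = 200 deg
  cos(200 deg) = -0.9397, sin(200 deg) = -0.3420
  joint[2] = (1.5564, -1.0898) + 11.6 * (-0.9397, -0.3420) = (1.5564 + -10.9004, -1.0898 + -3.9674) = (-9.3440, -5.0572)
End effector: (-9.3440, -5.0572)

Answer: -9.3440 -5.0572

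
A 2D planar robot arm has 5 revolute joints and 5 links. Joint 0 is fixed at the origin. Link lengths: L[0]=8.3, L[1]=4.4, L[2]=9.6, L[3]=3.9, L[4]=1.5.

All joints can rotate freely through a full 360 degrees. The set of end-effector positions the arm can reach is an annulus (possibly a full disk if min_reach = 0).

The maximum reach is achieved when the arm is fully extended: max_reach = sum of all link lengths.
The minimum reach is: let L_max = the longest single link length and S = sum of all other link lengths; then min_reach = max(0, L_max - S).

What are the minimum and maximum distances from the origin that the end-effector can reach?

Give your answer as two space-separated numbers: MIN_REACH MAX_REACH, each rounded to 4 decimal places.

Answer: 0.0000 27.7000

Derivation:
Link lengths: [8.3, 4.4, 9.6, 3.9, 1.5]
max_reach = 8.3 + 4.4 + 9.6 + 3.9 + 1.5 = 27.7
L_max = max([8.3, 4.4, 9.6, 3.9, 1.5]) = 9.6
S (sum of others) = 27.7 - 9.6 = 18.1
min_reach = max(0, 9.6 - 18.1) = max(0, -8.5) = 0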